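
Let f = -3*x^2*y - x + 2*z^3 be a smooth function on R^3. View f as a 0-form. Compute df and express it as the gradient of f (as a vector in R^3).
df = (-6*x*y - 1) dx + (-3*x^2) dy + (6*z^2) dz; grad f = (-6*x*y - 1, -3*x^2, 6*z^2)

For a 0-form f, d f = (∂f/∂x) dx + (∂f/∂y) dy + (∂f/∂z) dz. The components of the vector representation are exactly the entries of grad f in Cartesian coordinates:
  ∂f/∂x = -6*x*y - 1
  ∂f/∂y = -3*x^2
  ∂f/∂z = 6*z^2.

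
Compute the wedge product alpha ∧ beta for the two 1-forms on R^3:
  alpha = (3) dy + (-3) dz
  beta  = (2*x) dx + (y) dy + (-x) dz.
alpha ∧ beta = (-6*x) dx ∧ dy + (-3*x + 3*y) dy ∧ dz + (6*x) dx ∧ dz

Distribute the wedge, using dx_i ∧ dx_j = -dx_j ∧ dx_i and dx_i ∧ dx_i = 0. For each pair (i, j) with i < j, the coefficient of dx_i ∧ dx_j in alpha ∧ beta is (alpha_i * beta_j - alpha_j * beta_i). Collecting: alpha ∧ beta = (-6*x) dx ∧ dy + (-3*x + 3*y) dy ∧ dz + (6*x) dx ∧ dz.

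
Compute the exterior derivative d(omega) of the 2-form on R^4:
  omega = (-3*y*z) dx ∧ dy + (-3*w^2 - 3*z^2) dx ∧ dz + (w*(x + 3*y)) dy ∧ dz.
d(omega) = (w - 3*y) dx ∧ dy ∧ dz + (-6*w) dx ∧ dz ∧ dw + (x + 3*y) dy ∧ dz ∧ dw

For a 2-form omega = sum_{i<j} g_{ij} dx_i ∧ dx_j, the exterior derivative is
  d(omega) = sum_{i<j} d(g_{ij}) ∧ dx_i ∧ dx_j = sum_{i<j, k} (∂g_{ij}/∂x_k) dx_k ∧ dx_i ∧ dx_j.
Expand each term, using dx_k ∧ dx_i ∧ dx_j = sgn(permutation) dx_{(a)} ∧ dx_{(b)} ∧ dx_{(c)} with (a < b < c) sorted:
  d(-3*y*z) includes (∂/∂z)(-3*y*z) dz = (-3*y) dz, which multiplied by dx ∧ dy gives (-3*y) dx ∧ dy ∧ dz
  d(-3*w^2 - 3*z^2) includes (∂/∂w)(-3*w^2 - 3*z^2) dw = (-6*w) dw, which multiplied by dx ∧ dz gives (-6*w) dx ∧ dz ∧ dw
  d(w*(x + 3*y)) includes (∂/∂x)(w*(x + 3*y)) dx = (w) dx, which multiplied by dy ∧ dz gives (w) dx ∧ dy ∧ dz
  d(w*(x + 3*y)) includes (∂/∂w)(w*(x + 3*y)) dw = (x + 3*y) dw, which multiplied by dy ∧ dz gives (x + 3*y) dy ∧ dz ∧ dw
Collecting like 3-forms: d(omega) = (w - 3*y) dx ∧ dy ∧ dz + (-6*w) dx ∧ dz ∧ dw + (x + 3*y) dy ∧ dz ∧ dw.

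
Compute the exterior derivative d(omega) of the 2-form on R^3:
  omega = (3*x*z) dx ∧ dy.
d(omega) = (3*x) dx ∧ dy ∧ dz

For a 2-form omega = sum_{i<j} g_{ij} dx_i ∧ dx_j, the exterior derivative is
  d(omega) = sum_{i<j} d(g_{ij}) ∧ dx_i ∧ dx_j = sum_{i<j, k} (∂g_{ij}/∂x_k) dx_k ∧ dx_i ∧ dx_j.
Expand each term, using dx_k ∧ dx_i ∧ dx_j = sgn(permutation) dx_{(a)} ∧ dx_{(b)} ∧ dx_{(c)} with (a < b < c) sorted:
  d(3*x*z) includes (∂/∂z)(3*x*z) dz = (3*x) dz, which multiplied by dx ∧ dy gives (3*x) dx ∧ dy ∧ dz
Collecting like 3-forms: d(omega) = (3*x) dx ∧ dy ∧ dz.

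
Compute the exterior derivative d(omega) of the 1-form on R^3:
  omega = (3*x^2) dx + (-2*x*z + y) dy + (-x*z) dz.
d(omega) = (-2*z) dx ∧ dy + (-z) dx ∧ dz + (2*x) dy ∧ dz

For a 1-form omega = sum_i f_i dx_i, the exterior derivative is
  d(omega) = sum_{i < j} (∂f_j/∂x_i - ∂f_i/∂x_j) dx_i ∧ dx_j.
  coefficient of dx ∧ dy: ∂f_2/∂x - ∂f_1/∂y = ∂(-2*x*z + y)/∂x - ∂(3*x^2)/∂y = -2*z
  coefficient of dx ∧ dz: ∂f_3/∂x - ∂f_1/∂z = ∂(-x*z)/∂x - ∂(3*x^2)/∂z = -z
  coefficient of dy ∧ dz: ∂f_3/∂y - ∂f_2/∂z = ∂(-x*z)/∂y - ∂(-2*x*z + y)/∂z = 2*x
Assembling: d(omega) = (-2*z) dx ∧ dy + (-z) dx ∧ dz + (2*x) dy ∧ dz.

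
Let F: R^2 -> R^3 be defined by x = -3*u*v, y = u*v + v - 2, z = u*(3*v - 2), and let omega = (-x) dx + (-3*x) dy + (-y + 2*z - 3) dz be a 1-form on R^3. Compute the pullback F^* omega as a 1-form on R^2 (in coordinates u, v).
F^* omega = (15*u*v^2 - 22*u*v + 8*u - 3*v^2 - v + 2) du + (3*u*(5*u*v - 4*u + 2*v - 1)) dv

Using F^*(f dg) = (f ∘ F) d(g ∘ F), substitute each coordinate x_i by F_i(u, v) in f_i, and replace dx_i by d F_i = (∂F_i/∂u) du + (∂F_i/∂v) dv.
  For the x component: f_1(F) = 3*u*v; d F_1 = (-3*v) du + (-3*u) dv
  For the y component: f_2(F) = 9*u*v; d F_2 = (v) du + (u + 1) dv
  For the z component: f_3(F) = 5*u*v - 4*u - v - 1; d F_3 = (3*v - 2) du + (3*u) dv
Combining and collecting du, dv coefficients:
  coeff of du: 15*u*v^2 - 22*u*v + 8*u - 3*v^2 - v + 2
  coeff of dv: 3*u*(5*u*v - 4*u + 2*v - 1)
F^* omega = (15*u*v^2 - 22*u*v + 8*u - 3*v^2 - v + 2) du + (3*u*(5*u*v - 4*u + 2*v - 1)) dv.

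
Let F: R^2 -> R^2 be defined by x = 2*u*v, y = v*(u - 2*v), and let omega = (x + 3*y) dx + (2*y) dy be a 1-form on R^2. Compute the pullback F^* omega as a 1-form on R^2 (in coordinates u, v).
F^* omega = (v^2*(12*u - 16*v)) du + (4*v*(3*u^2 - 6*u*v + 4*v^2)) dv

Using F^*(f dg) = (f ∘ F) d(g ∘ F), substitute each coordinate x_i by F_i(u, v) in f_i, and replace dx_i by d F_i = (∂F_i/∂u) du + (∂F_i/∂v) dv.
  For the x component: f_1(F) = v*(5*u - 6*v); d F_1 = (2*v) du + (2*u) dv
  For the y component: f_2(F) = 2*v*(u - 2*v); d F_2 = (v) du + (u - 4*v) dv
Combining and collecting du, dv coefficients:
  coeff of du: v^2*(12*u - 16*v)
  coeff of dv: 4*v*(3*u^2 - 6*u*v + 4*v^2)
F^* omega = (v^2*(12*u - 16*v)) du + (4*v*(3*u^2 - 6*u*v + 4*v^2)) dv.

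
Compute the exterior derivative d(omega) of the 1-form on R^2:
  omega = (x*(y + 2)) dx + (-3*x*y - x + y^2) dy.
d(omega) = (-x - 3*y - 1) dx ∧ dy

For a 1-form omega = sum_i f_i dx_i, the exterior derivative is
  d(omega) = sum_{i < j} (∂f_j/∂x_i - ∂f_i/∂x_j) dx_i ∧ dx_j.
  coefficient of dx ∧ dy: ∂f_2/∂x - ∂f_1/∂y = ∂(-3*x*y - x + y^2)/∂x - ∂(x*(y + 2))/∂y = -x - 3*y - 1
Assembling: d(omega) = (-x - 3*y - 1) dx ∧ dy.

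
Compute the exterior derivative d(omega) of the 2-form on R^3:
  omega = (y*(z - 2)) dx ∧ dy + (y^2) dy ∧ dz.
d(omega) = (y) dx ∧ dy ∧ dz

For a 2-form omega = sum_{i<j} g_{ij} dx_i ∧ dx_j, the exterior derivative is
  d(omega) = sum_{i<j} d(g_{ij}) ∧ dx_i ∧ dx_j = sum_{i<j, k} (∂g_{ij}/∂x_k) dx_k ∧ dx_i ∧ dx_j.
Expand each term, using dx_k ∧ dx_i ∧ dx_j = sgn(permutation) dx_{(a)} ∧ dx_{(b)} ∧ dx_{(c)} with (a < b < c) sorted:
  d(y*(z - 2)) includes (∂/∂z)(y*(z - 2)) dz = (y) dz, which multiplied by dx ∧ dy gives (y) dx ∧ dy ∧ dz
Collecting like 3-forms: d(omega) = (y) dx ∧ dy ∧ dz.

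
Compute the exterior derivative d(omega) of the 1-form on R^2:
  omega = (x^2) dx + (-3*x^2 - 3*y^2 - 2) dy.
d(omega) = (-6*x) dx ∧ dy

For a 1-form omega = sum_i f_i dx_i, the exterior derivative is
  d(omega) = sum_{i < j} (∂f_j/∂x_i - ∂f_i/∂x_j) dx_i ∧ dx_j.
  coefficient of dx ∧ dy: ∂f_2/∂x - ∂f_1/∂y = ∂(-3*x^2 - 3*y^2 - 2)/∂x - ∂(x^2)/∂y = -6*x
Assembling: d(omega) = (-6*x) dx ∧ dy.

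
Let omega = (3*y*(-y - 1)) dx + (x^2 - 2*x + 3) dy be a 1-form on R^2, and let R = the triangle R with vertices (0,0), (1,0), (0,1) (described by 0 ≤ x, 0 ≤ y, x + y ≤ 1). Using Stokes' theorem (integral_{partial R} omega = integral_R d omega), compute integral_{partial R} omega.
integral_(partial R) omega = 11/6

Stokes: integral_partial_R omega = integral_R d omega with d omega = (∂Q/∂x - ∂P/∂y) dx ∧ dy.
  ∂Q/∂x = 2*x - 2
  ∂P/∂y = -6*y - 3
  integrand = ∂Q/∂x - ∂P/∂y = 2*x + 6*y + 1.
Integrating over R: integral_0^1 integral_0^{1-x} (2*x + 6*y + 1) dy dx = 11/6.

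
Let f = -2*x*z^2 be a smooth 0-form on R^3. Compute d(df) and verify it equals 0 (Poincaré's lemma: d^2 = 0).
d(df) = 0

Step 1: df = sum_i (∂f/∂x_i) dx_i = (-2*z^2) dx + (0) dy + (-4*x*z) dz.
Step 2: Apply d again. Using the 1-form formula, the coefficient of dx ∧ dy in d(df) is ∂^2 f/∂x ∂y - ∂^2 f/∂y ∂x = (0) - (0) = 0 (equality of mixed partials for smooth f).
Similarly for dx ∧ dz and dy ∧ dz — all coefficients vanish. So d(df) = 0.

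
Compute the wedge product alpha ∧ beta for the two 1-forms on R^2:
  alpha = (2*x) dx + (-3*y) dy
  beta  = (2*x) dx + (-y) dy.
alpha ∧ beta = (4*x*y) dx ∧ dy

Distribute the wedge, using dx_i ∧ dx_j = -dx_j ∧ dx_i and dx_i ∧ dx_i = 0. For each pair (i, j) with i < j, the coefficient of dx_i ∧ dx_j in alpha ∧ beta is (alpha_i * beta_j - alpha_j * beta_i). Collecting: alpha ∧ beta = (4*x*y) dx ∧ dy.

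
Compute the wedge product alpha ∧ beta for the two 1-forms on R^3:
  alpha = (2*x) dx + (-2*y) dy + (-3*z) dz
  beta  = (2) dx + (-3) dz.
alpha ∧ beta = (-6*x + 6*z) dx ∧ dz + (4*y) dx ∧ dy + (6*y) dy ∧ dz

Distribute the wedge, using dx_i ∧ dx_j = -dx_j ∧ dx_i and dx_i ∧ dx_i = 0. For each pair (i, j) with i < j, the coefficient of dx_i ∧ dx_j in alpha ∧ beta is (alpha_i * beta_j - alpha_j * beta_i). Collecting: alpha ∧ beta = (-6*x + 6*z) dx ∧ dz + (4*y) dx ∧ dy + (6*y) dy ∧ dz.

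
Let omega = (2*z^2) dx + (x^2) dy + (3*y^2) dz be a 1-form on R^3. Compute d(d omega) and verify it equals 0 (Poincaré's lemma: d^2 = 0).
d(d omega) = 0

Step 1: d omega = sum_{i<j} (∂f_j/∂x_i - ∂f_i/∂x_j) dx_i ∧ dx_j:
  coeff of dx ∧ dy: 2*x
  coeff of dx ∧ dz: -4*z
  coeff of dy ∧ dz: 6*y
Step 2: Apply d again to each 2-form coefficient. The only possible 3-form in R^3 is dx ∧ dy ∧ dz, with coefficient
  ∂(coeff of dy∧dz)/∂x - ∂(coeff of dx∧dz)/∂y + ∂(coeff of dx∧dy)/∂z
  = ∂/∂x (6*y) - ∂/∂y (-4*z) + ∂/∂z (2*x).
Each of these terms simplifies to sums of mixed partials that cancel in pairs. The result is 0 (by equality of mixed partials for smooth functions — Schwarz / Clairaut).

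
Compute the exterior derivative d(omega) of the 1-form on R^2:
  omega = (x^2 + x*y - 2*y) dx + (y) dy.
d(omega) = (2 - x) dx ∧ dy

For a 1-form omega = sum_i f_i dx_i, the exterior derivative is
  d(omega) = sum_{i < j} (∂f_j/∂x_i - ∂f_i/∂x_j) dx_i ∧ dx_j.
  coefficient of dx ∧ dy: ∂f_2/∂x - ∂f_1/∂y = ∂(y)/∂x - ∂(x^2 + x*y - 2*y)/∂y = 2 - x
Assembling: d(omega) = (2 - x) dx ∧ dy.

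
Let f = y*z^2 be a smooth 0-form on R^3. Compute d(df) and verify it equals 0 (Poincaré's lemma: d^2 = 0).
d(df) = 0

Step 1: df = sum_i (∂f/∂x_i) dx_i = (0) dx + (z^2) dy + (2*y*z) dz.
Step 2: Apply d again. Using the 1-form formula, the coefficient of dx ∧ dy in d(df) is ∂^2 f/∂x ∂y - ∂^2 f/∂y ∂x = (0) - (0) = 0 (equality of mixed partials for smooth f).
Similarly for dx ∧ dz and dy ∧ dz — all coefficients vanish. So d(df) = 0.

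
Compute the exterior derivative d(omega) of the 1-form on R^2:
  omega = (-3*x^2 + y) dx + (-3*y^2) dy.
d(omega) = (-1) dx ∧ dy

For a 1-form omega = sum_i f_i dx_i, the exterior derivative is
  d(omega) = sum_{i < j} (∂f_j/∂x_i - ∂f_i/∂x_j) dx_i ∧ dx_j.
  coefficient of dx ∧ dy: ∂f_2/∂x - ∂f_1/∂y = ∂(-3*y^2)/∂x - ∂(-3*x^2 + y)/∂y = -1
Assembling: d(omega) = (-1) dx ∧ dy.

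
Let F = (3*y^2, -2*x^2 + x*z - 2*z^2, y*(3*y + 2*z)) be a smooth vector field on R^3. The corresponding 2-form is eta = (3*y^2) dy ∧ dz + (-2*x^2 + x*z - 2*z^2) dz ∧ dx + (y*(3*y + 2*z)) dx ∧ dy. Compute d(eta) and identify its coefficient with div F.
d(eta) = (2*y) dx ∧ dy ∧ dz; div F = 2*y

For a 2-form in R^3 of the form above, applying d gives a 3-form with coefficient ∂P/∂x + ∂Q/∂y + ∂R/∂z:
  ∂P/∂x = 0
  ∂Q/∂y = 0
  ∂R/∂z = 2*y
Sum = 2*y, which is exactly div F.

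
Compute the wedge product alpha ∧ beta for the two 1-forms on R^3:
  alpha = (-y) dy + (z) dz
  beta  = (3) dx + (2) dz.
alpha ∧ beta = (3*y) dx ∧ dy + (-2*y) dy ∧ dz + (-3*z) dx ∧ dz

Distribute the wedge, using dx_i ∧ dx_j = -dx_j ∧ dx_i and dx_i ∧ dx_i = 0. For each pair (i, j) with i < j, the coefficient of dx_i ∧ dx_j in alpha ∧ beta is (alpha_i * beta_j - alpha_j * beta_i). Collecting: alpha ∧ beta = (3*y) dx ∧ dy + (-2*y) dy ∧ dz + (-3*z) dx ∧ dz.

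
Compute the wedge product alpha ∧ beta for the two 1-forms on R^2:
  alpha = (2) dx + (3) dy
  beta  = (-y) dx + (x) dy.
alpha ∧ beta = (2*x + 3*y) dx ∧ dy

Distribute the wedge, using dx_i ∧ dx_j = -dx_j ∧ dx_i and dx_i ∧ dx_i = 0. For each pair (i, j) with i < j, the coefficient of dx_i ∧ dx_j in alpha ∧ beta is (alpha_i * beta_j - alpha_j * beta_i). Collecting: alpha ∧ beta = (2*x + 3*y) dx ∧ dy.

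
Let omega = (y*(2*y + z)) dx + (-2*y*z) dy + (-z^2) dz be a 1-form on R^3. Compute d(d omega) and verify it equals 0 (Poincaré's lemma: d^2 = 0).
d(d omega) = 0

Step 1: d omega = sum_{i<j} (∂f_j/∂x_i - ∂f_i/∂x_j) dx_i ∧ dx_j:
  coeff of dx ∧ dy: -4*y - z
  coeff of dx ∧ dz: -y
  coeff of dy ∧ dz: 2*y
Step 2: Apply d again to each 2-form coefficient. The only possible 3-form in R^3 is dx ∧ dy ∧ dz, with coefficient
  ∂(coeff of dy∧dz)/∂x - ∂(coeff of dx∧dz)/∂y + ∂(coeff of dx∧dy)/∂z
  = ∂/∂x (2*y) - ∂/∂y (-y) + ∂/∂z (-4*y - z).
Each of these terms simplifies to sums of mixed partials that cancel in pairs. The result is 0 (by equality of mixed partials for smooth functions — Schwarz / Clairaut).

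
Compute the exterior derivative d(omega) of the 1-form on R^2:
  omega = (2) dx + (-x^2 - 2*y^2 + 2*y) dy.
d(omega) = (-2*x) dx ∧ dy

For a 1-form omega = sum_i f_i dx_i, the exterior derivative is
  d(omega) = sum_{i < j} (∂f_j/∂x_i - ∂f_i/∂x_j) dx_i ∧ dx_j.
  coefficient of dx ∧ dy: ∂f_2/∂x - ∂f_1/∂y = ∂(-x^2 - 2*y^2 + 2*y)/∂x - ∂(2)/∂y = -2*x
Assembling: d(omega) = (-2*x) dx ∧ dy.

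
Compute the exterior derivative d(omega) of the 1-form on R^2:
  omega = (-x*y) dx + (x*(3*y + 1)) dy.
d(omega) = (x + 3*y + 1) dx ∧ dy

For a 1-form omega = sum_i f_i dx_i, the exterior derivative is
  d(omega) = sum_{i < j} (∂f_j/∂x_i - ∂f_i/∂x_j) dx_i ∧ dx_j.
  coefficient of dx ∧ dy: ∂f_2/∂x - ∂f_1/∂y = ∂(x*(3*y + 1))/∂x - ∂(-x*y)/∂y = x + 3*y + 1
Assembling: d(omega) = (x + 3*y + 1) dx ∧ dy.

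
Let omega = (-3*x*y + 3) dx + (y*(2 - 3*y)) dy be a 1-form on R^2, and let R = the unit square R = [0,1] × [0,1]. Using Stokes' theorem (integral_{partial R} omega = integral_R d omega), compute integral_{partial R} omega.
integral_(partial R) omega = 3/2

Stokes: integral_partial_R omega = integral_R d omega with d omega = (∂Q/∂x - ∂P/∂y) dx ∧ dy.
  ∂Q/∂x = 0
  ∂P/∂y = -3*x
  integrand = ∂Q/∂x - ∂P/∂y = 3*x.
Integrating over R: integral_0^1 integral_0^1 (3*x) dx dy = 3/2.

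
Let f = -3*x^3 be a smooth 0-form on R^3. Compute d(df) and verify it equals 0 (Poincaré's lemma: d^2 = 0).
d(df) = 0

Step 1: df = sum_i (∂f/∂x_i) dx_i = (-9*x^2) dx + (0) dy + (0) dz.
Step 2: Apply d again. Using the 1-form formula, the coefficient of dx ∧ dy in d(df) is ∂^2 f/∂x ∂y - ∂^2 f/∂y ∂x = (0) - (0) = 0 (equality of mixed partials for smooth f).
Similarly for dx ∧ dz and dy ∧ dz — all coefficients vanish. So d(df) = 0.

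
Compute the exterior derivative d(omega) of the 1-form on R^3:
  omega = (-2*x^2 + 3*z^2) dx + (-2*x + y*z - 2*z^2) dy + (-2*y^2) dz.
d(omega) = (-2) dx ∧ dy + (-6*z) dx ∧ dz + (-5*y + 4*z) dy ∧ dz

For a 1-form omega = sum_i f_i dx_i, the exterior derivative is
  d(omega) = sum_{i < j} (∂f_j/∂x_i - ∂f_i/∂x_j) dx_i ∧ dx_j.
  coefficient of dx ∧ dy: ∂f_2/∂x - ∂f_1/∂y = ∂(-2*x + y*z - 2*z^2)/∂x - ∂(-2*x^2 + 3*z^2)/∂y = -2
  coefficient of dx ∧ dz: ∂f_3/∂x - ∂f_1/∂z = ∂(-2*y^2)/∂x - ∂(-2*x^2 + 3*z^2)/∂z = -6*z
  coefficient of dy ∧ dz: ∂f_3/∂y - ∂f_2/∂z = ∂(-2*y^2)/∂y - ∂(-2*x + y*z - 2*z^2)/∂z = -5*y + 4*z
Assembling: d(omega) = (-2) dx ∧ dy + (-6*z) dx ∧ dz + (-5*y + 4*z) dy ∧ dz.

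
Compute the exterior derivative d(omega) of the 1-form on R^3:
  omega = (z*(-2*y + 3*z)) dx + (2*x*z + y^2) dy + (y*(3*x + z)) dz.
d(omega) = (4*z) dx ∧ dy + (5*y - 6*z) dx ∧ dz + (x + z) dy ∧ dz

For a 1-form omega = sum_i f_i dx_i, the exterior derivative is
  d(omega) = sum_{i < j} (∂f_j/∂x_i - ∂f_i/∂x_j) dx_i ∧ dx_j.
  coefficient of dx ∧ dy: ∂f_2/∂x - ∂f_1/∂y = ∂(2*x*z + y^2)/∂x - ∂(z*(-2*y + 3*z))/∂y = 4*z
  coefficient of dx ∧ dz: ∂f_3/∂x - ∂f_1/∂z = ∂(y*(3*x + z))/∂x - ∂(z*(-2*y + 3*z))/∂z = 5*y - 6*z
  coefficient of dy ∧ dz: ∂f_3/∂y - ∂f_2/∂z = ∂(y*(3*x + z))/∂y - ∂(2*x*z + y^2)/∂z = x + z
Assembling: d(omega) = (4*z) dx ∧ dy + (5*y - 6*z) dx ∧ dz + (x + z) dy ∧ dz.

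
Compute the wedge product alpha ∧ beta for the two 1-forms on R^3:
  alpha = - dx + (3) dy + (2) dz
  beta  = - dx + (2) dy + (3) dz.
alpha ∧ beta = (1) dx ∧ dy + (-1) dx ∧ dz + (5) dy ∧ dz

Distribute the wedge, using dx_i ∧ dx_j = -dx_j ∧ dx_i and dx_i ∧ dx_i = 0. For each pair (i, j) with i < j, the coefficient of dx_i ∧ dx_j in alpha ∧ beta is (alpha_i * beta_j - alpha_j * beta_i). Collecting: alpha ∧ beta = (1) dx ∧ dy + (-1) dx ∧ dz + (5) dy ∧ dz.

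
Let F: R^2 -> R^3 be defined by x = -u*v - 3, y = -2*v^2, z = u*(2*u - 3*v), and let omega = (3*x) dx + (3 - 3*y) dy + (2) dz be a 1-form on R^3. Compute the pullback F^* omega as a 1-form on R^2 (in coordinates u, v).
F^* omega = (3*u*v^2 + 8*u + 3*v) du + (3*u^2*v + 3*u - 24*v^3 - 12*v) dv

Using F^*(f dg) = (f ∘ F) d(g ∘ F), substitute each coordinate x_i by F_i(u, v) in f_i, and replace dx_i by d F_i = (∂F_i/∂u) du + (∂F_i/∂v) dv.
  For the x component: f_1(F) = -3*u*v - 9; d F_1 = (-v) du + (-u) dv
  For the y component: f_2(F) = 6*v^2 + 3; d F_2 = (0) du + (-4*v) dv
  For the z component: f_3(F) = 2; d F_3 = (4*u - 3*v) du + (-3*u) dv
Combining and collecting du, dv coefficients:
  coeff of du: 3*u*v^2 + 8*u + 3*v
  coeff of dv: 3*u^2*v + 3*u - 24*v^3 - 12*v
F^* omega = (3*u*v^2 + 8*u + 3*v) du + (3*u^2*v + 3*u - 24*v^3 - 12*v) dv.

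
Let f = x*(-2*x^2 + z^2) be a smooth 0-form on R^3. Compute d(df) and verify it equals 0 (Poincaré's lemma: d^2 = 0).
d(df) = 0

Step 1: df = sum_i (∂f/∂x_i) dx_i = (-6*x^2 + z^2) dx + (0) dy + (2*x*z) dz.
Step 2: Apply d again. Using the 1-form formula, the coefficient of dx ∧ dy in d(df) is ∂^2 f/∂x ∂y - ∂^2 f/∂y ∂x = (0) - (0) = 0 (equality of mixed partials for smooth f).
Similarly for dx ∧ dz and dy ∧ dz — all coefficients vanish. So d(df) = 0.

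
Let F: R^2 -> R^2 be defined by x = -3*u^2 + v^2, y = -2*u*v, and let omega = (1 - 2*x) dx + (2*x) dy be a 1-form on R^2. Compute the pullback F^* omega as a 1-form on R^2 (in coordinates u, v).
F^* omega = (-36*u^3 + 12*u^2*v + 12*u*v^2 - 6*u - 4*v^3) du + (12*u^3 + 12*u^2*v - 4*u*v^2 - 4*v^3 + 2*v) dv

Using F^*(f dg) = (f ∘ F) d(g ∘ F), substitute each coordinate x_i by F_i(u, v) in f_i, and replace dx_i by d F_i = (∂F_i/∂u) du + (∂F_i/∂v) dv.
  For the x component: f_1(F) = 6*u^2 - 2*v^2 + 1; d F_1 = (-6*u) du + (2*v) dv
  For the y component: f_2(F) = -6*u^2 + 2*v^2; d F_2 = (-2*v) du + (-2*u) dv
Combining and collecting du, dv coefficients:
  coeff of du: -36*u^3 + 12*u^2*v + 12*u*v^2 - 6*u - 4*v^3
  coeff of dv: 12*u^3 + 12*u^2*v - 4*u*v^2 - 4*v^3 + 2*v
F^* omega = (-36*u^3 + 12*u^2*v + 12*u*v^2 - 6*u - 4*v^3) du + (12*u^3 + 12*u^2*v - 4*u*v^2 - 4*v^3 + 2*v) dv.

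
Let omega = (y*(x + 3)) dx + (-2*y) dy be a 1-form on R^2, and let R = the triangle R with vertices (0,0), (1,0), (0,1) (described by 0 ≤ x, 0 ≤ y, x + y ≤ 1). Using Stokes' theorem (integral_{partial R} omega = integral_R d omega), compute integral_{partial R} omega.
integral_(partial R) omega = -5/3

Stokes: integral_partial_R omega = integral_R d omega with d omega = (∂Q/∂x - ∂P/∂y) dx ∧ dy.
  ∂Q/∂x = 0
  ∂P/∂y = x + 3
  integrand = ∂Q/∂x - ∂P/∂y = -x - 3.
Integrating over R: integral_0^1 integral_0^{1-x} (-x - 3) dy dx = -5/3.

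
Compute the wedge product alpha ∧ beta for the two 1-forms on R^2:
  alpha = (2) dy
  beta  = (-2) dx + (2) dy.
alpha ∧ beta = (4) dx ∧ dy

Distribute the wedge, using dx_i ∧ dx_j = -dx_j ∧ dx_i and dx_i ∧ dx_i = 0. For each pair (i, j) with i < j, the coefficient of dx_i ∧ dx_j in alpha ∧ beta is (alpha_i * beta_j - alpha_j * beta_i). Collecting: alpha ∧ beta = (4) dx ∧ dy.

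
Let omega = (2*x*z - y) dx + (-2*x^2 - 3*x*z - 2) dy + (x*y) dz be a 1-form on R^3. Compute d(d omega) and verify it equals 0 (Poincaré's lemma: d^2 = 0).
d(d omega) = 0

Step 1: d omega = sum_{i<j} (∂f_j/∂x_i - ∂f_i/∂x_j) dx_i ∧ dx_j:
  coeff of dx ∧ dy: -4*x - 3*z + 1
  coeff of dx ∧ dz: -2*x + y
  coeff of dy ∧ dz: 4*x
Step 2: Apply d again to each 2-form coefficient. The only possible 3-form in R^3 is dx ∧ dy ∧ dz, with coefficient
  ∂(coeff of dy∧dz)/∂x - ∂(coeff of dx∧dz)/∂y + ∂(coeff of dx∧dy)/∂z
  = ∂/∂x (4*x) - ∂/∂y (-2*x + y) + ∂/∂z (-4*x - 3*z + 1).
Each of these terms simplifies to sums of mixed partials that cancel in pairs. The result is 0 (by equality of mixed partials for smooth functions — Schwarz / Clairaut).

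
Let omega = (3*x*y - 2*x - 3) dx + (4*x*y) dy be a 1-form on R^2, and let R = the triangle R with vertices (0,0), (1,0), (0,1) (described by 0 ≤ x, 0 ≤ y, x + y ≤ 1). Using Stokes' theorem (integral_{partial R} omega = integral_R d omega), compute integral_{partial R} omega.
integral_(partial R) omega = 1/6

Stokes: integral_partial_R omega = integral_R d omega with d omega = (∂Q/∂x - ∂P/∂y) dx ∧ dy.
  ∂Q/∂x = 4*y
  ∂P/∂y = 3*x
  integrand = ∂Q/∂x - ∂P/∂y = -3*x + 4*y.
Integrating over R: integral_0^1 integral_0^{1-x} (-3*x + 4*y) dy dx = 1/6.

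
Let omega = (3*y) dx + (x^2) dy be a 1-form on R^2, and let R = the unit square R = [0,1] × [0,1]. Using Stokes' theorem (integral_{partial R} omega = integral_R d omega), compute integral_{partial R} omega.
integral_(partial R) omega = -2

Stokes: integral_partial_R omega = integral_R d omega with d omega = (∂Q/∂x - ∂P/∂y) dx ∧ dy.
  ∂Q/∂x = 2*x
  ∂P/∂y = 3
  integrand = ∂Q/∂x - ∂P/∂y = 2*x - 3.
Integrating over R: integral_0^1 integral_0^1 (2*x - 3) dx dy = -2.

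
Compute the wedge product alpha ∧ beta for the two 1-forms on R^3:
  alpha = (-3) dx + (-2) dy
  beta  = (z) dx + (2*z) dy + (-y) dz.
alpha ∧ beta = (-4*z) dx ∧ dy + (3*y) dx ∧ dz + (2*y) dy ∧ dz

Distribute the wedge, using dx_i ∧ dx_j = -dx_j ∧ dx_i and dx_i ∧ dx_i = 0. For each pair (i, j) with i < j, the coefficient of dx_i ∧ dx_j in alpha ∧ beta is (alpha_i * beta_j - alpha_j * beta_i). Collecting: alpha ∧ beta = (-4*z) dx ∧ dy + (3*y) dx ∧ dz + (2*y) dy ∧ dz.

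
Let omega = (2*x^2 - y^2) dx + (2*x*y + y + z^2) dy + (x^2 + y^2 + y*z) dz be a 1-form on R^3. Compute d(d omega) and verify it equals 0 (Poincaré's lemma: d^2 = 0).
d(d omega) = 0

Step 1: d omega = sum_{i<j} (∂f_j/∂x_i - ∂f_i/∂x_j) dx_i ∧ dx_j:
  coeff of dx ∧ dy: 4*y
  coeff of dx ∧ dz: 2*x
  coeff of dy ∧ dz: 2*y - z
Step 2: Apply d again to each 2-form coefficient. The only possible 3-form in R^3 is dx ∧ dy ∧ dz, with coefficient
  ∂(coeff of dy∧dz)/∂x - ∂(coeff of dx∧dz)/∂y + ∂(coeff of dx∧dy)/∂z
  = ∂/∂x (2*y - z) - ∂/∂y (2*x) + ∂/∂z (4*y).
Each of these terms simplifies to sums of mixed partials that cancel in pairs. The result is 0 (by equality of mixed partials for smooth functions — Schwarz / Clairaut).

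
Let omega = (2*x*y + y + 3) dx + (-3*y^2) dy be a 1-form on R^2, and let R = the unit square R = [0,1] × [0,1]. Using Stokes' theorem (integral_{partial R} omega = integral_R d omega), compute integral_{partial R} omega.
integral_(partial R) omega = -2

Stokes: integral_partial_R omega = integral_R d omega with d omega = (∂Q/∂x - ∂P/∂y) dx ∧ dy.
  ∂Q/∂x = 0
  ∂P/∂y = 2*x + 1
  integrand = ∂Q/∂x - ∂P/∂y = -2*x - 1.
Integrating over R: integral_0^1 integral_0^1 (-2*x - 1) dx dy = -2.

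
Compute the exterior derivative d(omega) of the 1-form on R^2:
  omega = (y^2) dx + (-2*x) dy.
d(omega) = (-2*y - 2) dx ∧ dy

For a 1-form omega = sum_i f_i dx_i, the exterior derivative is
  d(omega) = sum_{i < j} (∂f_j/∂x_i - ∂f_i/∂x_j) dx_i ∧ dx_j.
  coefficient of dx ∧ dy: ∂f_2/∂x - ∂f_1/∂y = ∂(-2*x)/∂x - ∂(y^2)/∂y = -2*y - 2
Assembling: d(omega) = (-2*y - 2) dx ∧ dy.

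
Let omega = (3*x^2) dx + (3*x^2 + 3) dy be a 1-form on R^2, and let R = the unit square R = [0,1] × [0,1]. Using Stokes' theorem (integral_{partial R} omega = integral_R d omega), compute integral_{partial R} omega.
integral_(partial R) omega = 3

Stokes: integral_partial_R omega = integral_R d omega with d omega = (∂Q/∂x - ∂P/∂y) dx ∧ dy.
  ∂Q/∂x = 6*x
  ∂P/∂y = 0
  integrand = ∂Q/∂x - ∂P/∂y = 6*x.
Integrating over R: integral_0^1 integral_0^1 (6*x) dx dy = 3.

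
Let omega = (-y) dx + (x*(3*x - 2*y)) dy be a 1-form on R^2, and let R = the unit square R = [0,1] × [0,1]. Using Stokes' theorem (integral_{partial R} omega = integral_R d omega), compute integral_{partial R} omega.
integral_(partial R) omega = 3

Stokes: integral_partial_R omega = integral_R d omega with d omega = (∂Q/∂x - ∂P/∂y) dx ∧ dy.
  ∂Q/∂x = 6*x - 2*y
  ∂P/∂y = -1
  integrand = ∂Q/∂x - ∂P/∂y = 6*x - 2*y + 1.
Integrating over R: integral_0^1 integral_0^1 (6*x - 2*y + 1) dx dy = 3.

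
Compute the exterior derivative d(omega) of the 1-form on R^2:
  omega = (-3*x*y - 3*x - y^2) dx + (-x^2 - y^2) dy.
d(omega) = (x + 2*y) dx ∧ dy

For a 1-form omega = sum_i f_i dx_i, the exterior derivative is
  d(omega) = sum_{i < j} (∂f_j/∂x_i - ∂f_i/∂x_j) dx_i ∧ dx_j.
  coefficient of dx ∧ dy: ∂f_2/∂x - ∂f_1/∂y = ∂(-x^2 - y^2)/∂x - ∂(-3*x*y - 3*x - y^2)/∂y = x + 2*y
Assembling: d(omega) = (x + 2*y) dx ∧ dy.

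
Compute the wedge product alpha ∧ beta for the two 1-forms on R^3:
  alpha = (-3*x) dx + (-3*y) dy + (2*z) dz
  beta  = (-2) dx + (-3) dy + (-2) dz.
alpha ∧ beta = (9*x - 6*y) dx ∧ dy + (6*x + 4*z) dx ∧ dz + (6*y + 6*z) dy ∧ dz

Distribute the wedge, using dx_i ∧ dx_j = -dx_j ∧ dx_i and dx_i ∧ dx_i = 0. For each pair (i, j) with i < j, the coefficient of dx_i ∧ dx_j in alpha ∧ beta is (alpha_i * beta_j - alpha_j * beta_i). Collecting: alpha ∧ beta = (9*x - 6*y) dx ∧ dy + (6*x + 4*z) dx ∧ dz + (6*y + 6*z) dy ∧ dz.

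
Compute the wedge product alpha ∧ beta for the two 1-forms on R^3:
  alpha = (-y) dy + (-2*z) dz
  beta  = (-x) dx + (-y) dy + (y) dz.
alpha ∧ beta = (-x*y) dx ∧ dy + (-y*(y + 2*z)) dy ∧ dz + (-2*x*z) dx ∧ dz

Distribute the wedge, using dx_i ∧ dx_j = -dx_j ∧ dx_i and dx_i ∧ dx_i = 0. For each pair (i, j) with i < j, the coefficient of dx_i ∧ dx_j in alpha ∧ beta is (alpha_i * beta_j - alpha_j * beta_i). Collecting: alpha ∧ beta = (-x*y) dx ∧ dy + (-y*(y + 2*z)) dy ∧ dz + (-2*x*z) dx ∧ dz.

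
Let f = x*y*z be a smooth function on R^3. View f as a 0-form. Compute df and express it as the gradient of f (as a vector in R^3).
df = (y*z) dx + (x*z) dy + (x*y) dz; grad f = (y*z, x*z, x*y)

For a 0-form f, d f = (∂f/∂x) dx + (∂f/∂y) dy + (∂f/∂z) dz. The components of the vector representation are exactly the entries of grad f in Cartesian coordinates:
  ∂f/∂x = y*z
  ∂f/∂y = x*z
  ∂f/∂z = x*y.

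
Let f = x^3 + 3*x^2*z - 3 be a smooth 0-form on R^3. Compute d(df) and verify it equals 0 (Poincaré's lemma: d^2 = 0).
d(df) = 0

Step 1: df = sum_i (∂f/∂x_i) dx_i = (3*x*(x + 2*z)) dx + (0) dy + (3*x^2) dz.
Step 2: Apply d again. Using the 1-form formula, the coefficient of dx ∧ dy in d(df) is ∂^2 f/∂x ∂y - ∂^2 f/∂y ∂x = (0) - (0) = 0 (equality of mixed partials for smooth f).
Similarly for dx ∧ dz and dy ∧ dz — all coefficients vanish. So d(df) = 0.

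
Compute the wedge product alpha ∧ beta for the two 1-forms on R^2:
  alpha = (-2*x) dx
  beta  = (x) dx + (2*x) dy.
alpha ∧ beta = (-4*x^2) dx ∧ dy

Distribute the wedge, using dx_i ∧ dx_j = -dx_j ∧ dx_i and dx_i ∧ dx_i = 0. For each pair (i, j) with i < j, the coefficient of dx_i ∧ dx_j in alpha ∧ beta is (alpha_i * beta_j - alpha_j * beta_i). Collecting: alpha ∧ beta = (-4*x^2) dx ∧ dy.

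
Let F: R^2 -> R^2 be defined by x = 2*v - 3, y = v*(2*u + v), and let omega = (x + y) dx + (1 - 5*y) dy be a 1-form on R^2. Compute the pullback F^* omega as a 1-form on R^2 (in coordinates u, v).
F^* omega = (2*v*(-10*u*v - 5*v^2 + 1)) du + (-20*u^2*v - 30*u*v^2 + 4*u*v + 2*u - 10*v^3 + 2*v^2 + 6*v - 6) dv

Using F^*(f dg) = (f ∘ F) d(g ∘ F), substitute each coordinate x_i by F_i(u, v) in f_i, and replace dx_i by d F_i = (∂F_i/∂u) du + (∂F_i/∂v) dv.
  For the x component: f_1(F) = 2*u*v + v^2 + 2*v - 3; d F_1 = (0) du + (2) dv
  For the y component: f_2(F) = -10*u*v - 5*v^2 + 1; d F_2 = (2*v) du + (2*u + 2*v) dv
Combining and collecting du, dv coefficients:
  coeff of du: 2*v*(-10*u*v - 5*v^2 + 1)
  coeff of dv: -20*u^2*v - 30*u*v^2 + 4*u*v + 2*u - 10*v^3 + 2*v^2 + 6*v - 6
F^* omega = (2*v*(-10*u*v - 5*v^2 + 1)) du + (-20*u^2*v - 30*u*v^2 + 4*u*v + 2*u - 10*v^3 + 2*v^2 + 6*v - 6) dv.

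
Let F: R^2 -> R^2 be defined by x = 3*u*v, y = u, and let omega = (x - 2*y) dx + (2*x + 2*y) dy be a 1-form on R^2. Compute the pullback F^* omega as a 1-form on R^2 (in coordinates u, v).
F^* omega = (u*(9*v^2 + 2)) du + (u^2*(9*v - 6)) dv

Using F^*(f dg) = (f ∘ F) d(g ∘ F), substitute each coordinate x_i by F_i(u, v) in f_i, and replace dx_i by d F_i = (∂F_i/∂u) du + (∂F_i/∂v) dv.
  For the x component: f_1(F) = u*(3*v - 2); d F_1 = (3*v) du + (3*u) dv
  For the y component: f_2(F) = 2*u*(3*v + 1); d F_2 = (1) du + (0) dv
Combining and collecting du, dv coefficients:
  coeff of du: u*(9*v^2 + 2)
  coeff of dv: u^2*(9*v - 6)
F^* omega = (u*(9*v^2 + 2)) du + (u^2*(9*v - 6)) dv.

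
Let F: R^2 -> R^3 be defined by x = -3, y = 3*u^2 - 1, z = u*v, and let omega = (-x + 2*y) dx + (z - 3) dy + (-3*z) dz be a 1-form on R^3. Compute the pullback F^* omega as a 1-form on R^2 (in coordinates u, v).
F^* omega = (3*u*(2*u*v - v^2 - 6)) du + (-3*u^2*v) dv

Using F^*(f dg) = (f ∘ F) d(g ∘ F), substitute each coordinate x_i by F_i(u, v) in f_i, and replace dx_i by d F_i = (∂F_i/∂u) du + (∂F_i/∂v) dv.
  For the x component: f_1(F) = 6*u^2 + 1; d F_1 = (0) du + (0) dv
  For the y component: f_2(F) = u*v - 3; d F_2 = (6*u) du + (0) dv
  For the z component: f_3(F) = -3*u*v; d F_3 = (v) du + (u) dv
Combining and collecting du, dv coefficients:
  coeff of du: 3*u*(2*u*v - v^2 - 6)
  coeff of dv: -3*u^2*v
F^* omega = (3*u*(2*u*v - v^2 - 6)) du + (-3*u^2*v) dv.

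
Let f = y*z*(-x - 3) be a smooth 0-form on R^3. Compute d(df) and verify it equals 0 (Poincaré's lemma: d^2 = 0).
d(df) = 0

Step 1: df = sum_i (∂f/∂x_i) dx_i = (-y*z) dx + (z*(-x - 3)) dy + (y*(-x - 3)) dz.
Step 2: Apply d again. Using the 1-form formula, the coefficient of dx ∧ dy in d(df) is ∂^2 f/∂x ∂y - ∂^2 f/∂y ∂x = (-z) - (-z) = 0 (equality of mixed partials for smooth f).
Similarly for dx ∧ dz and dy ∧ dz — all coefficients vanish. So d(df) = 0.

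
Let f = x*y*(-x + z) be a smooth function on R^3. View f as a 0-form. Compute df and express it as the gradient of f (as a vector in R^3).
df = (y*(-2*x + z)) dx + (x*(-x + z)) dy + (x*y) dz; grad f = (y*(-2*x + z), x*(-x + z), x*y)

For a 0-form f, d f = (∂f/∂x) dx + (∂f/∂y) dy + (∂f/∂z) dz. The components of the vector representation are exactly the entries of grad f in Cartesian coordinates:
  ∂f/∂x = y*(-2*x + z)
  ∂f/∂y = x*(-x + z)
  ∂f/∂z = x*y.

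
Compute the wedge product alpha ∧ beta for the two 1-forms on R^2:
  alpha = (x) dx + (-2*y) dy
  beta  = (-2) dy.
alpha ∧ beta = (-2*x) dx ∧ dy

Distribute the wedge, using dx_i ∧ dx_j = -dx_j ∧ dx_i and dx_i ∧ dx_i = 0. For each pair (i, j) with i < j, the coefficient of dx_i ∧ dx_j in alpha ∧ beta is (alpha_i * beta_j - alpha_j * beta_i). Collecting: alpha ∧ beta = (-2*x) dx ∧ dy.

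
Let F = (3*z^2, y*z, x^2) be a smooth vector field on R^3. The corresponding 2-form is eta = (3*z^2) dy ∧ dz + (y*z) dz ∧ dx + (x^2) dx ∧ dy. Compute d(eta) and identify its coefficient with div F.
d(eta) = (z) dx ∧ dy ∧ dz; div F = z

For a 2-form in R^3 of the form above, applying d gives a 3-form with coefficient ∂P/∂x + ∂Q/∂y + ∂R/∂z:
  ∂P/∂x = 0
  ∂Q/∂y = z
  ∂R/∂z = 0
Sum = z, which is exactly div F.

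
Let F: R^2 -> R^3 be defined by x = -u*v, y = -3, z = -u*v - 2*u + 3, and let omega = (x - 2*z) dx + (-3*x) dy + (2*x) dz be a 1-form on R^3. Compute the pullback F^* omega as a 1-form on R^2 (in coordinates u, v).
F^* omega = (v*(u*v + 6)) du + (u*(u*v - 4*u + 6)) dv

Using F^*(f dg) = (f ∘ F) d(g ∘ F), substitute each coordinate x_i by F_i(u, v) in f_i, and replace dx_i by d F_i = (∂F_i/∂u) du + (∂F_i/∂v) dv.
  For the x component: f_1(F) = u*v + 4*u - 6; d F_1 = (-v) du + (-u) dv
  For the y component: f_2(F) = 3*u*v; d F_2 = (0) du + (0) dv
  For the z component: f_3(F) = -2*u*v; d F_3 = (-v - 2) du + (-u) dv
Combining and collecting du, dv coefficients:
  coeff of du: v*(u*v + 6)
  coeff of dv: u*(u*v - 4*u + 6)
F^* omega = (v*(u*v + 6)) du + (u*(u*v - 4*u + 6)) dv.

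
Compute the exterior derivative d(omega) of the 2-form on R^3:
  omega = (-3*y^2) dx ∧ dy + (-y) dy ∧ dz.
d(omega) = 0

For a 2-form omega = sum_{i<j} g_{ij} dx_i ∧ dx_j, the exterior derivative is
  d(omega) = sum_{i<j} d(g_{ij}) ∧ dx_i ∧ dx_j = sum_{i<j, k} (∂g_{ij}/∂x_k) dx_k ∧ dx_i ∧ dx_j.
Expand each term, using dx_k ∧ dx_i ∧ dx_j = sgn(permutation) dx_{(a)} ∧ dx_{(b)} ∧ dx_{(c)} with (a < b < c) sorted:

Collecting like 3-forms: d(omega) = 0.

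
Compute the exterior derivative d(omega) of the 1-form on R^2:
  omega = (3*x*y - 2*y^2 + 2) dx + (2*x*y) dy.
d(omega) = (-3*x + 6*y) dx ∧ dy

For a 1-form omega = sum_i f_i dx_i, the exterior derivative is
  d(omega) = sum_{i < j} (∂f_j/∂x_i - ∂f_i/∂x_j) dx_i ∧ dx_j.
  coefficient of dx ∧ dy: ∂f_2/∂x - ∂f_1/∂y = ∂(2*x*y)/∂x - ∂(3*x*y - 2*y^2 + 2)/∂y = -3*x + 6*y
Assembling: d(omega) = (-3*x + 6*y) dx ∧ dy.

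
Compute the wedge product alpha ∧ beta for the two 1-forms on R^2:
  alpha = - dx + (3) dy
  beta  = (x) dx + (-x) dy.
alpha ∧ beta = (-2*x) dx ∧ dy

Distribute the wedge, using dx_i ∧ dx_j = -dx_j ∧ dx_i and dx_i ∧ dx_i = 0. For each pair (i, j) with i < j, the coefficient of dx_i ∧ dx_j in alpha ∧ beta is (alpha_i * beta_j - alpha_j * beta_i). Collecting: alpha ∧ beta = (-2*x) dx ∧ dy.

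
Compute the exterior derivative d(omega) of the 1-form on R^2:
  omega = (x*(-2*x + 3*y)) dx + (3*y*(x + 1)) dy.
d(omega) = (-3*x + 3*y) dx ∧ dy

For a 1-form omega = sum_i f_i dx_i, the exterior derivative is
  d(omega) = sum_{i < j} (∂f_j/∂x_i - ∂f_i/∂x_j) dx_i ∧ dx_j.
  coefficient of dx ∧ dy: ∂f_2/∂x - ∂f_1/∂y = ∂(3*y*(x + 1))/∂x - ∂(x*(-2*x + 3*y))/∂y = -3*x + 3*y
Assembling: d(omega) = (-3*x + 3*y) dx ∧ dy.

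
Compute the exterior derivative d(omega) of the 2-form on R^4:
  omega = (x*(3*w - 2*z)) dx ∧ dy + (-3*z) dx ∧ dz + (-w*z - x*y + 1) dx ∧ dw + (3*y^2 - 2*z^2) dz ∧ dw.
d(omega) = (-2*x) dx ∧ dy ∧ dz + (4*x) dx ∧ dy ∧ dw + (w) dx ∧ dz ∧ dw + (6*y) dy ∧ dz ∧ dw

For a 2-form omega = sum_{i<j} g_{ij} dx_i ∧ dx_j, the exterior derivative is
  d(omega) = sum_{i<j} d(g_{ij}) ∧ dx_i ∧ dx_j = sum_{i<j, k} (∂g_{ij}/∂x_k) dx_k ∧ dx_i ∧ dx_j.
Expand each term, using dx_k ∧ dx_i ∧ dx_j = sgn(permutation) dx_{(a)} ∧ dx_{(b)} ∧ dx_{(c)} with (a < b < c) sorted:
  d(x*(3*w - 2*z)) includes (∂/∂z)(x*(3*w - 2*z)) dz = (-2*x) dz, which multiplied by dx ∧ dy gives (-2*x) dx ∧ dy ∧ dz
  d(x*(3*w - 2*z)) includes (∂/∂w)(x*(3*w - 2*z)) dw = (3*x) dw, which multiplied by dx ∧ dy gives (3*x) dx ∧ dy ∧ dw
  d(-w*z - x*y + 1) includes (∂/∂y)(-w*z - x*y + 1) dy = (-x) dy, which multiplied by dx ∧ dw gives (x) dx ∧ dy ∧ dw
  d(-w*z - x*y + 1) includes (∂/∂z)(-w*z - x*y + 1) dz = (-w) dz, which multiplied by dx ∧ dw gives (w) dx ∧ dz ∧ dw
  d(3*y^2 - 2*z^2) includes (∂/∂y)(3*y^2 - 2*z^2) dy = (6*y) dy, which multiplied by dz ∧ dw gives (6*y) dy ∧ dz ∧ dw
Collecting like 3-forms: d(omega) = (-2*x) dx ∧ dy ∧ dz + (4*x) dx ∧ dy ∧ dw + (w) dx ∧ dz ∧ dw + (6*y) dy ∧ dz ∧ dw.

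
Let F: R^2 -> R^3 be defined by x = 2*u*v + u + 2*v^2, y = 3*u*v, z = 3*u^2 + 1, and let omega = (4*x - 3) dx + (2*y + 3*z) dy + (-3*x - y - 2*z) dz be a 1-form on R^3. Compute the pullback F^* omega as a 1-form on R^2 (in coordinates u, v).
F^* omega = (-36*u^3 - 27*u^2*v - 18*u^2 - 2*u*v^2 + 16*u*v - 8*u + 16*v^3 + 8*v^2 + 3*v - 3) du + (27*u^3 + 34*u^2*v + 8*u^2 + 48*u*v^2 + 16*u*v + 3*u + 32*v^3 - 12*v) dv

Using F^*(f dg) = (f ∘ F) d(g ∘ F), substitute each coordinate x_i by F_i(u, v) in f_i, and replace dx_i by d F_i = (∂F_i/∂u) du + (∂F_i/∂v) dv.
  For the x component: f_1(F) = 8*u*v + 4*u + 8*v^2 - 3; d F_1 = (2*v + 1) du + (2*u + 4*v) dv
  For the y component: f_2(F) = 9*u^2 + 6*u*v + 3; d F_2 = (3*v) du + (3*u) dv
  For the z component: f_3(F) = -6*u^2 - 9*u*v - 3*u - 6*v^2 - 2; d F_3 = (6*u) du + (0) dv
Combining and collecting du, dv coefficients:
  coeff of du: -36*u^3 - 27*u^2*v - 18*u^2 - 2*u*v^2 + 16*u*v - 8*u + 16*v^3 + 8*v^2 + 3*v - 3
  coeff of dv: 27*u^3 + 34*u^2*v + 8*u^2 + 48*u*v^2 + 16*u*v + 3*u + 32*v^3 - 12*v
F^* omega = (-36*u^3 - 27*u^2*v - 18*u^2 - 2*u*v^2 + 16*u*v - 8*u + 16*v^3 + 8*v^2 + 3*v - 3) du + (27*u^3 + 34*u^2*v + 8*u^2 + 48*u*v^2 + 16*u*v + 3*u + 32*v^3 - 12*v) dv.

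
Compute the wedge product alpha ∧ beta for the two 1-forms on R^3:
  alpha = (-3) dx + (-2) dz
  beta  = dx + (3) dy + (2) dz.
alpha ∧ beta = (-9) dx ∧ dy + (-4) dx ∧ dz + (6) dy ∧ dz

Distribute the wedge, using dx_i ∧ dx_j = -dx_j ∧ dx_i and dx_i ∧ dx_i = 0. For each pair (i, j) with i < j, the coefficient of dx_i ∧ dx_j in alpha ∧ beta is (alpha_i * beta_j - alpha_j * beta_i). Collecting: alpha ∧ beta = (-9) dx ∧ dy + (-4) dx ∧ dz + (6) dy ∧ dz.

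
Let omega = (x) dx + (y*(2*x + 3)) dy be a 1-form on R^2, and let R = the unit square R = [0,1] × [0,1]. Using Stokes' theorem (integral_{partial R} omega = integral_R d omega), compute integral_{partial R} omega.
integral_(partial R) omega = 1

Stokes: integral_partial_R omega = integral_R d omega with d omega = (∂Q/∂x - ∂P/∂y) dx ∧ dy.
  ∂Q/∂x = 2*y
  ∂P/∂y = 0
  integrand = ∂Q/∂x - ∂P/∂y = 2*y.
Integrating over R: integral_0^1 integral_0^1 (2*y) dx dy = 1.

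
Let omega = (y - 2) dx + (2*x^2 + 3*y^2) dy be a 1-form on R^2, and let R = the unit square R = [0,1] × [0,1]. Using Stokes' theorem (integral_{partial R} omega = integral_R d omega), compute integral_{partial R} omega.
integral_(partial R) omega = 1

Stokes: integral_partial_R omega = integral_R d omega with d omega = (∂Q/∂x - ∂P/∂y) dx ∧ dy.
  ∂Q/∂x = 4*x
  ∂P/∂y = 1
  integrand = ∂Q/∂x - ∂P/∂y = 4*x - 1.
Integrating over R: integral_0^1 integral_0^1 (4*x - 1) dx dy = 1.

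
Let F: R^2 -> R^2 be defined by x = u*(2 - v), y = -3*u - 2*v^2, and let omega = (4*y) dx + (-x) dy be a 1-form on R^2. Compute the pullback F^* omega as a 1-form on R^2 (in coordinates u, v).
F^* omega = (9*u*v - 18*u + 8*v^3 - 16*v^2) du + (4*u*(3*u + v^2 + 2*v)) dv

Using F^*(f dg) = (f ∘ F) d(g ∘ F), substitute each coordinate x_i by F_i(u, v) in f_i, and replace dx_i by d F_i = (∂F_i/∂u) du + (∂F_i/∂v) dv.
  For the x component: f_1(F) = -12*u - 8*v^2; d F_1 = (2 - v) du + (-u) dv
  For the y component: f_2(F) = u*(v - 2); d F_2 = (-3) du + (-4*v) dv
Combining and collecting du, dv coefficients:
  coeff of du: 9*u*v - 18*u + 8*v^3 - 16*v^2
  coeff of dv: 4*u*(3*u + v^2 + 2*v)
F^* omega = (9*u*v - 18*u + 8*v^3 - 16*v^2) du + (4*u*(3*u + v^2 + 2*v)) dv.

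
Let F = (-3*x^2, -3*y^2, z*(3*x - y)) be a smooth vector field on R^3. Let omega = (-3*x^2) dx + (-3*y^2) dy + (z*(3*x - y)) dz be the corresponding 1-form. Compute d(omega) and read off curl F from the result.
d(omega) = (-z) dy ∧ dz + (-3*z) dz ∧ dx + (0) dx ∧ dy; curl F = (-z, -3*z, 0)

d omega = sum_{i<j} (∂f_j/∂x_i - ∂f_i/∂x_j) dx_i ∧ dx_j. Under the identification (dy ∧ dz, dz ∧ dx, dx ∧ dy) ↔ (e_x, e_y, e_z), the coefficients are exactly the components of curl F. Compute:
  ∂R/∂y - ∂Q/∂z = (-z) - (0) = -z
  ∂P/∂z - ∂R/∂x = (0) - (3*z) = -3*z
  ∂Q/∂x - ∂P/∂y = (0) - (0) = 0.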